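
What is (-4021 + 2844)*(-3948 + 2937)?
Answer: 1189947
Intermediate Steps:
(-4021 + 2844)*(-3948 + 2937) = -1177*(-1011) = 1189947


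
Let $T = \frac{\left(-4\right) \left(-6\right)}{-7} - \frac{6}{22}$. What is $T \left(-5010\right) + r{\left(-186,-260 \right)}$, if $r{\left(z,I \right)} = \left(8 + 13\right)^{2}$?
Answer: $\frac{1461807}{77} \approx 18985.0$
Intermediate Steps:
$T = - \frac{285}{77}$ ($T = 24 \left(- \frac{1}{7}\right) - \frac{3}{11} = - \frac{24}{7} - \frac{3}{11} = - \frac{285}{77} \approx -3.7013$)
$r{\left(z,I \right)} = 441$ ($r{\left(z,I \right)} = 21^{2} = 441$)
$T \left(-5010\right) + r{\left(-186,-260 \right)} = \left(- \frac{285}{77}\right) \left(-5010\right) + 441 = \frac{1427850}{77} + 441 = \frac{1461807}{77}$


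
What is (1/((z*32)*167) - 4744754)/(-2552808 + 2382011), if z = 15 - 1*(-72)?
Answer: 2205968987711/79408307616 ≈ 27.780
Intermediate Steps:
z = 87 (z = 15 + 72 = 87)
(1/((z*32)*167) - 4744754)/(-2552808 + 2382011) = (1/((87*32)*167) - 4744754)/(-2552808 + 2382011) = (1/(2784*167) - 4744754)/(-170797) = (1/464928 - 4744754)*(-1/170797) = -2205968987711/464928*(-1/170797) = 2205968987711/79408307616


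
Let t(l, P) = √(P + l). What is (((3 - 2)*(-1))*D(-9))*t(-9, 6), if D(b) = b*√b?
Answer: -27*√3 ≈ -46.765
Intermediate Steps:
D(b) = b^(3/2)
(((3 - 2)*(-1))*D(-9))*t(-9, 6) = (((3 - 2)*(-1))*(-9)^(3/2))*√(6 - 9) = ((1*(-1))*(-27*I))*√(-3) = (-(-27)*I)*(I*√3) = (27*I)*(I*√3) = -27*√3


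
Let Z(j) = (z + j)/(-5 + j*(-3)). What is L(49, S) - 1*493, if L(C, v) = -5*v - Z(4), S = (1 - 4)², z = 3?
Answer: -9139/17 ≈ -537.59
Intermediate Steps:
Z(j) = (3 + j)/(-5 - 3*j) (Z(j) = (3 + j)/(-5 + j*(-3)) = (3 + j)/(-5 - 3*j))
S = 9 (S = (-3)² = 9)
L(C, v) = 7/17 - 5*v (L(C, v) = -5*v - (-3 - 1*4)/(5 + 3*4) = -5*v - (-3 - 4)/(5 + 12) = -5*v - (-7)/17 = -5*v - 1*(-7/17) = -5*v + 7/17 = 7/17 - 5*v)
L(49, S) - 1*493 = (7/17 - 5*9) - 1*493 = (7/17 - 45) - 493 = -758/17 - 493 = -9139/17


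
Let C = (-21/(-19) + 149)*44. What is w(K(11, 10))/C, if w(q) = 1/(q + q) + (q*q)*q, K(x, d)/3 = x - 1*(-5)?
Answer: 201719827/12046848 ≈ 16.745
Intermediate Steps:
C = 125488/19 (C = (-21*(-1/19) + 149)*44 = (21/19 + 149)*44 = (2852/19)*44 = 125488/19 ≈ 6604.6)
K(x, d) = 15 + 3*x (K(x, d) = 3*(x - 1*(-5)) = 3*(x + 5) = 3*(5 + x) = 15 + 3*x)
w(q) = q³ + 1/(2*q) (w(q) = 1/(2*q) + q²*q = 1/(2*q) + q³ = q³ + 1/(2*q))
w(K(11, 10))/C = ((½ + (15 + 3*11)⁴)/(15 + 3*11))/(125488/19) = ((½ + (15 + 33)⁴)/(15 + 33))*(19/125488) = ((½ + 48⁴)/48)*(19/125488) = ((½ + 5308416)/48)*(19/125488) = ((1/48)*(10616833/2))*(19/125488) = (10616833/96)*(19/125488) = 201719827/12046848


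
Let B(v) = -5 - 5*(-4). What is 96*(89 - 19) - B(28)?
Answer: 6705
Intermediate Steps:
B(v) = 15 (B(v) = -5 + 20 = 15)
96*(89 - 19) - B(28) = 96*(89 - 19) - 1*15 = 96*70 - 15 = 6720 - 15 = 6705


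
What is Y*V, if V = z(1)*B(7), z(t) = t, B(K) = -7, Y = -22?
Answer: 154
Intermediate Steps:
V = -7 (V = 1*(-7) = -7)
Y*V = -22*(-7) = 154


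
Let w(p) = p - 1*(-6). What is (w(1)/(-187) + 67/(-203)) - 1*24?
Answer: -925014/37961 ≈ -24.367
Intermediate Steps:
w(p) = 6 + p (w(p) = p + 6 = 6 + p)
(w(1)/(-187) + 67/(-203)) - 1*24 = ((6 + 1)/(-187) + 67/(-203)) - 1*24 = (7*(-1/187) + 67*(-1/203)) - 24 = (-7/187 - 67/203) - 24 = -13950/37961 - 24 = -925014/37961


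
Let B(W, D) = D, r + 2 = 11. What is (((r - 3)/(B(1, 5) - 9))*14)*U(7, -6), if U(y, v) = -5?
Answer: 105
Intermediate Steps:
r = 9 (r = -2 + 11 = 9)
(((r - 3)/(B(1, 5) - 9))*14)*U(7, -6) = (((9 - 3)/(5 - 9))*14)*(-5) = ((6/(-4))*14)*(-5) = ((6*(-¼))*14)*(-5) = -3/2*14*(-5) = -21*(-5) = 105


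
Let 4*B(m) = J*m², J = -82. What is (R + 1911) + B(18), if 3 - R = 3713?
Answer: -8441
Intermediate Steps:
R = -3710 (R = 3 - 1*3713 = 3 - 3713 = -3710)
B(m) = -41*m²/2 (B(m) = (-82*m²)/4 = -41*m²/2)
(R + 1911) + B(18) = (-3710 + 1911) - 41/2*18² = -1799 - 41/2*324 = -1799 - 6642 = -8441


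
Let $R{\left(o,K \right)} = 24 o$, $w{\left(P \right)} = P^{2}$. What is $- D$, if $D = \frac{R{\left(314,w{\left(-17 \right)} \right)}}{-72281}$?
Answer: $\frac{7536}{72281} \approx 0.10426$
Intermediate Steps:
$D = - \frac{7536}{72281}$ ($D = \frac{24 \cdot 314}{-72281} = 7536 \left(- \frac{1}{72281}\right) = - \frac{7536}{72281} \approx -0.10426$)
$- D = \left(-1\right) \left(- \frac{7536}{72281}\right) = \frac{7536}{72281}$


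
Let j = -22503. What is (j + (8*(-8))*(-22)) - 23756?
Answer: -44851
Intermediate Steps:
(j + (8*(-8))*(-22)) - 23756 = (-22503 + (8*(-8))*(-22)) - 23756 = (-22503 - 64*(-22)) - 23756 = (-22503 + 1408) - 23756 = -21095 - 23756 = -44851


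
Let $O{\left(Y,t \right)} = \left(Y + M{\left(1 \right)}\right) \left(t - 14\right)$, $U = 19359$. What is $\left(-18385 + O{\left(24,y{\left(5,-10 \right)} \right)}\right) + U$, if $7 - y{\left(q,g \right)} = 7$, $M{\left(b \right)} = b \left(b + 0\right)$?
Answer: $624$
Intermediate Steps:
$M{\left(b \right)} = b^{2}$ ($M{\left(b \right)} = b b = b^{2}$)
$y{\left(q,g \right)} = 0$ ($y{\left(q,g \right)} = 7 - 7 = 0$)
$O{\left(Y,t \right)} = \left(1 + Y\right) \left(-14 + t\right)$ ($O{\left(Y,t \right)} = \left(Y + 1^{2}\right) \left(t - 14\right) = \left(Y + 1\right) \left(-14 + t\right) = \left(1 + Y\right) \left(-14 + t\right)$)
$\left(-18385 + O{\left(24,y{\left(5,-10 \right)} \right)}\right) + U = \left(-18385 + \left(-14 + 0 - 336 + 24 \cdot 0\right)\right) + 19359 = \left(-18385 + \left(-14 + 0 - 336 + 0\right)\right) + 19359 = \left(-18385 - 350\right) + 19359 = -18735 + 19359 = 624$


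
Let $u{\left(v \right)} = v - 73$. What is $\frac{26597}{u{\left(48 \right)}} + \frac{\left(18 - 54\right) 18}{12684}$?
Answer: $- \frac{28114379}{26425} \approx -1063.9$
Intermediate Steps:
$u{\left(v \right)} = -73 + v$ ($u{\left(v \right)} = v - 73 = -73 + v$)
$\frac{26597}{u{\left(48 \right)}} + \frac{\left(18 - 54\right) 18}{12684} = \frac{26597}{-73 + 48} + \frac{\left(18 - 54\right) 18}{12684} = \frac{26597}{-25} + \left(-36\right) 18 \cdot \frac{1}{12684} = 26597 \left(- \frac{1}{25}\right) - \frac{54}{1057} = - \frac{26597}{25} - \frac{54}{1057} = - \frac{28114379}{26425}$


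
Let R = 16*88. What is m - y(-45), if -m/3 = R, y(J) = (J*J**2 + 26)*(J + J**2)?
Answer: 180371796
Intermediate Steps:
y(J) = (26 + J**3)*(J + J**2) (y(J) = (J**3 + 26)*(J + J**2) = (26 + J**3)*(J + J**2))
R = 1408
m = -4224 (m = -3*1408 = -4224)
m - y(-45) = -4224 - (-45)*(26 + (-45)**3 + (-45)**4 + 26*(-45)) = -4224 - (-45)*(26 - 91125 + 4100625 - 1170) = -4224 - (-45)*4008356 = -4224 - 1*(-180376020) = -4224 + 180376020 = 180371796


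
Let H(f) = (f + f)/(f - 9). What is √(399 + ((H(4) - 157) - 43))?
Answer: √4935/5 ≈ 14.050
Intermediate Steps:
H(f) = 2*f/(-9 + f) (H(f) = (2*f)/(-9 + f) = 2*f/(-9 + f))
√(399 + ((H(4) - 157) - 43)) = √(399 + ((2*4/(-9 + 4) - 157) - 43)) = √(399 + ((2*4/(-5) - 157) - 43)) = √(399 + ((2*4*(-⅕) - 157) - 43)) = √(399 + ((-8/5 - 157) - 43)) = √(399 + (-793/5 - 43)) = √(399 - 1008/5) = √(987/5) = √4935/5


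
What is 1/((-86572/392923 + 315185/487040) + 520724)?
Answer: 38273843584/19930125262316591 ≈ 1.9204e-6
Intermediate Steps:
1/((-86572/392923 + 315185/487040) + 520724) = 1/((-86572*1/392923 + 315185*(1/487040)) + 520724) = 1/((-86572/392923 + 63037/97408) + 520724) = 1/(16335881775/38273843584 + 520724) = 1/(19930125262316591/38273843584) = 38273843584/19930125262316591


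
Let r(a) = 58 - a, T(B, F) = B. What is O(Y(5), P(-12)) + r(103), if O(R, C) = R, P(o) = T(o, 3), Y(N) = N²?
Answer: -20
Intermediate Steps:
P(o) = o
O(Y(5), P(-12)) + r(103) = 5² + (58 - 1*103) = 25 + (58 - 103) = 25 - 45 = -20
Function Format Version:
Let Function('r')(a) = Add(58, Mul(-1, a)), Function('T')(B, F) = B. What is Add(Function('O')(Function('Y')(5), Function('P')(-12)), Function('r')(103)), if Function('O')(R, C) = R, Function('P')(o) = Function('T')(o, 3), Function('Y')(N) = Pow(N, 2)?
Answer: -20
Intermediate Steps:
Function('P')(o) = o
Add(Function('O')(Function('Y')(5), Function('P')(-12)), Function('r')(103)) = Add(Pow(5, 2), Add(58, Mul(-1, 103))) = Add(25, Add(58, -103)) = Add(25, -45) = -20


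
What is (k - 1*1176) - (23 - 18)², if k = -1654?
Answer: -2855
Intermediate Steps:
(k - 1*1176) - (23 - 18)² = (-1654 - 1*1176) - (23 - 18)² = (-1654 - 1176) - 1*5² = -2830 - 1*25 = -2830 - 25 = -2855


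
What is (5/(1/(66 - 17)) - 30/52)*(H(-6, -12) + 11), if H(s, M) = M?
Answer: -6355/26 ≈ -244.42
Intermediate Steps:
(5/(1/(66 - 17)) - 30/52)*(H(-6, -12) + 11) = (5/(1/(66 - 17)) - 30/52)*(-12 + 11) = (5/(1/49) - 30*1/52)*(-1) = (5/(1/49) - 15/26)*(-1) = (5*49 - 15/26)*(-1) = (245 - 15/26)*(-1) = (6355/26)*(-1) = -6355/26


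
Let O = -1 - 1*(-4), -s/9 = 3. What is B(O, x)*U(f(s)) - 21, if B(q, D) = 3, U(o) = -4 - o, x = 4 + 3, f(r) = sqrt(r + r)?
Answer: -33 - 9*I*sqrt(6) ≈ -33.0 - 22.045*I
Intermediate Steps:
s = -27 (s = -9*3 = -27)
f(r) = sqrt(2)*sqrt(r) (f(r) = sqrt(2*r) = sqrt(2)*sqrt(r))
x = 7
O = 3 (O = -1 + 4 = 3)
B(O, x)*U(f(s)) - 21 = 3*(-4 - sqrt(2)*sqrt(-27)) - 21 = 3*(-4 - sqrt(2)*3*I*sqrt(3)) - 21 = 3*(-4 - 3*I*sqrt(6)) - 21 = (-12 - 9*I*sqrt(6)) - 21 = -33 - 9*I*sqrt(6)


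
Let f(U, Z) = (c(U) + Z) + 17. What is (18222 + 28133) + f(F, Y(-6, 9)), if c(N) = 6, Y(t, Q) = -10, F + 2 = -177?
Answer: 46368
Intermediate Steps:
F = -179 (F = -2 - 177 = -179)
f(U, Z) = 23 + Z (f(U, Z) = (6 + Z) + 17 = 23 + Z)
(18222 + 28133) + f(F, Y(-6, 9)) = (18222 + 28133) + (23 - 10) = 46355 + 13 = 46368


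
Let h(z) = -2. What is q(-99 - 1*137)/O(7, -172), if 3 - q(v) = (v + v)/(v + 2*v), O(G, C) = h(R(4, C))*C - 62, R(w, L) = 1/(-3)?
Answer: 7/846 ≈ 0.0082742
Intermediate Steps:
R(w, L) = -1/3
O(G, C) = -62 - 2*C (O(G, C) = -2*C - 62 = -62 - 2*C)
q(v) = 7/3 (q(v) = 3 - (v + v)/(v + 2*v) = 3 - 2*v/(3*v) = 3 - 2*v*1/(3*v) = 3 - 1*2/3 = 3 - 2/3 = 7/3)
q(-99 - 1*137)/O(7, -172) = 7/(3*(-62 - 2*(-172))) = 7/(3*(-62 + 344)) = (7/3)/282 = (7/3)*(1/282) = 7/846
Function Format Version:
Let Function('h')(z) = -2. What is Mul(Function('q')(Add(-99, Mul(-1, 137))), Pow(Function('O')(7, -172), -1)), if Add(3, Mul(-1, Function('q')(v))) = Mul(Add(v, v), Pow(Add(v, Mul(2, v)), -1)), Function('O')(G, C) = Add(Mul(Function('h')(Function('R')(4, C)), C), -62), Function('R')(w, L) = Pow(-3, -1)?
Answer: Rational(7, 846) ≈ 0.0082742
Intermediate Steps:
Function('R')(w, L) = Rational(-1, 3)
Function('O')(G, C) = Add(-62, Mul(-2, C)) (Function('O')(G, C) = Add(Mul(-2, C), -62) = Add(-62, Mul(-2, C)))
Function('q')(v) = Rational(7, 3) (Function('q')(v) = Add(3, Mul(-1, Mul(Add(v, v), Pow(Add(v, Mul(2, v)), -1)))) = Add(3, Mul(-1, Mul(Mul(2, v), Pow(Mul(3, v), -1)))) = Add(3, Mul(-1, Mul(Mul(2, v), Mul(Rational(1, 3), Pow(v, -1))))) = Add(3, Mul(-1, Rational(2, 3))) = Add(3, Rational(-2, 3)) = Rational(7, 3))
Mul(Function('q')(Add(-99, Mul(-1, 137))), Pow(Function('O')(7, -172), -1)) = Mul(Rational(7, 3), Pow(Add(-62, Mul(-2, -172)), -1)) = Mul(Rational(7, 3), Pow(Add(-62, 344), -1)) = Mul(Rational(7, 3), Pow(282, -1)) = Mul(Rational(7, 3), Rational(1, 282)) = Rational(7, 846)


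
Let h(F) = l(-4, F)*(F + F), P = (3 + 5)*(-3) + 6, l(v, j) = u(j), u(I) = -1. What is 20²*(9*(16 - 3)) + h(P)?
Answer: 46836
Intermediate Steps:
l(v, j) = -1
P = -18 (P = 8*(-3) + 6 = -24 + 6 = -18)
h(F) = -2*F (h(F) = -(F + F) = -2*F)
20²*(9*(16 - 3)) + h(P) = 20²*(9*(16 - 3)) - 2*(-18) = 400*(9*13) + 36 = 400*117 + 36 = 46800 + 36 = 46836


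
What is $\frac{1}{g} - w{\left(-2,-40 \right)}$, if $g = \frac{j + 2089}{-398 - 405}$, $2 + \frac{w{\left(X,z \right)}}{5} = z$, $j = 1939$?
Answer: $\frac{845077}{4028} \approx 209.8$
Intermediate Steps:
$w{\left(X,z \right)} = -10 + 5 z$
$g = - \frac{4028}{803}$ ($g = \frac{1939 + 2089}{-398 - 405} = \frac{4028}{-803} = 4028 \left(- \frac{1}{803}\right) = - \frac{4028}{803} \approx -5.0162$)
$\frac{1}{g} - w{\left(-2,-40 \right)} = \frac{1}{- \frac{4028}{803}} - \left(-10 + 5 \left(-40\right)\right) = - \frac{803}{4028} - \left(-10 - 200\right) = - \frac{803}{4028} - -210 = - \frac{803}{4028} + 210 = \frac{845077}{4028}$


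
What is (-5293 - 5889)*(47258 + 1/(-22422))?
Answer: -5924329130125/11211 ≈ -5.2844e+8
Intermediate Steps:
(-5293 - 5889)*(47258 + 1/(-22422)) = -11182*(47258 - 1/22422) = -11182*1059618875/22422 = -5924329130125/11211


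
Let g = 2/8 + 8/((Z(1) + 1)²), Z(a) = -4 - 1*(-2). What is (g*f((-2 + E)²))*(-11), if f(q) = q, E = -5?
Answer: -17787/4 ≈ -4446.8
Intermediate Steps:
Z(a) = -2 (Z(a) = -4 + 2 = -2)
g = 33/4 (g = 2/8 + 8/((-2 + 1)²) = 2*(⅛) + 8/((-1)²) = ¼ + 8/1 = ¼ + 8*1 = ¼ + 8 = 33/4 ≈ 8.2500)
(g*f((-2 + E)²))*(-11) = (33*(-2 - 5)²/4)*(-11) = ((33/4)*(-7)²)*(-11) = ((33/4)*49)*(-11) = (1617/4)*(-11) = -17787/4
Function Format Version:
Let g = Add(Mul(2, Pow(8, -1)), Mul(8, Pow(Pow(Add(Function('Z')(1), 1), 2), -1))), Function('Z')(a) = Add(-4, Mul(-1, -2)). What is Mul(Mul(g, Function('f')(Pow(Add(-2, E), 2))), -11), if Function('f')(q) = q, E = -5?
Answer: Rational(-17787, 4) ≈ -4446.8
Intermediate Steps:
Function('Z')(a) = -2 (Function('Z')(a) = Add(-4, 2) = -2)
g = Rational(33, 4) (g = Add(Mul(2, Pow(8, -1)), Mul(8, Pow(Pow(Add(-2, 1), 2), -1))) = Add(Mul(2, Rational(1, 8)), Mul(8, Pow(Pow(-1, 2), -1))) = Add(Rational(1, 4), Mul(8, Pow(1, -1))) = Add(Rational(1, 4), Mul(8, 1)) = Add(Rational(1, 4), 8) = Rational(33, 4) ≈ 8.2500)
Mul(Mul(g, Function('f')(Pow(Add(-2, E), 2))), -11) = Mul(Mul(Rational(33, 4), Pow(Add(-2, -5), 2)), -11) = Mul(Mul(Rational(33, 4), Pow(-7, 2)), -11) = Mul(Mul(Rational(33, 4), 49), -11) = Mul(Rational(1617, 4), -11) = Rational(-17787, 4)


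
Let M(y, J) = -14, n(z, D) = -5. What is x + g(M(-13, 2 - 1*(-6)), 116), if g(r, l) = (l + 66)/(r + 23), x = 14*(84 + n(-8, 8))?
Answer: 10136/9 ≈ 1126.2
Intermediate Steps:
x = 1106 (x = 14*(84 - 5) = 14*79 = 1106)
g(r, l) = (66 + l)/(23 + r)
x + g(M(-13, 2 - 1*(-6)), 116) = 1106 + (66 + 116)/(23 - 14) = 1106 + 182/9 = 10136/9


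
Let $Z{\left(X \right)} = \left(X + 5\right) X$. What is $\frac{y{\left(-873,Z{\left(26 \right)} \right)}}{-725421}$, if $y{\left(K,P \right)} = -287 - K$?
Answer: $- \frac{586}{725421} \approx -0.00080781$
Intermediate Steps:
$Z{\left(X \right)} = X \left(5 + X\right)$ ($Z{\left(X \right)} = \left(5 + X\right) X = X \left(5 + X\right)$)
$\frac{y{\left(-873,Z{\left(26 \right)} \right)}}{-725421} = \frac{-287 - -873}{-725421} = \left(-287 + 873\right) \left(- \frac{1}{725421}\right) = 586 \left(- \frac{1}{725421}\right) = - \frac{586}{725421}$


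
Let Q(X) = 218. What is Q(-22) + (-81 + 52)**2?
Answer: 1059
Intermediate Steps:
Q(-22) + (-81 + 52)**2 = 218 + (-81 + 52)**2 = 218 + (-29)**2 = 218 + 841 = 1059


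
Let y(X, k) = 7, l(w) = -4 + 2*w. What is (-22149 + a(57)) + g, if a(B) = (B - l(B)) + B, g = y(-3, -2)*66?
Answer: -21683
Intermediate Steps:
g = 462 (g = 7*66 = 462)
a(B) = 4 (a(B) = (B - (-4 + 2*B)) + B = (B + (4 - 2*B)) + B = (4 - B) + B = 4)
(-22149 + a(57)) + g = (-22149 + 4) + 462 = -22145 + 462 = -21683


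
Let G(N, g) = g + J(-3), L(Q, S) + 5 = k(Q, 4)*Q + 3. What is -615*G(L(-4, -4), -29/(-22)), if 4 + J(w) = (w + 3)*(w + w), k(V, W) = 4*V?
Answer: 36285/22 ≈ 1649.3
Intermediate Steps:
J(w) = -4 + 2*w*(3 + w) (J(w) = -4 + (w + 3)*(w + w) = -4 + (3 + w)*(2*w) = -4 + 2*w*(3 + w))
L(Q, S) = -2 + 4*Q² (L(Q, S) = -5 + ((4*Q)*Q + 3) = -5 + (4*Q² + 3) = -5 + (3 + 4*Q²) = -2 + 4*Q²)
G(N, g) = -4 + g (G(N, g) = g + (-4 + 2*(-3)² + 6*(-3)) = g + (-4 + 2*9 - 18) = g + (-4 + 18 - 18) = g - 4 = -4 + g)
-615*G(L(-4, -4), -29/(-22)) = -615*(-4 - 29/(-22)) = -615*(-4 - 29*(-1/22)) = -615*(-4 + 29/22) = -615*(-59/22) = 36285/22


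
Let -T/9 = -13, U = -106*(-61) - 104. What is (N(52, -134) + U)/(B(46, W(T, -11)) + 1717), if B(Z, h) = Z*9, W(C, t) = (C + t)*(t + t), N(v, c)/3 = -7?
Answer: 6341/2131 ≈ 2.9756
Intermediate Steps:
U = 6362 (U = 6466 - 104 = 6362)
N(v, c) = -21 (N(v, c) = 3*(-7) = -21)
T = 117 (T = -9*(-13) = 117)
W(C, t) = 2*t*(C + t) (W(C, t) = (C + t)*(2*t) = 2*t*(C + t))
B(Z, h) = 9*Z
(N(52, -134) + U)/(B(46, W(T, -11)) + 1717) = (-21 + 6362)/(9*46 + 1717) = 6341/(414 + 1717) = 6341/2131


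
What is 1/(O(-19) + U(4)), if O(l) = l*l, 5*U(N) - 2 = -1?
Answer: 5/1806 ≈ 0.0027686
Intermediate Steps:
U(N) = 1/5 (U(N) = 2/5 + (1/5)*(-1) = 2/5 - 1/5 = 1/5)
O(l) = l**2
1/(O(-19) + U(4)) = 1/((-19)**2 + 1/5) = 1/(361 + 1/5) = 1/(1806/5) = 5/1806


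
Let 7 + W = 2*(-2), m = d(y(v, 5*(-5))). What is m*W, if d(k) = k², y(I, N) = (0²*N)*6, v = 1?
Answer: 0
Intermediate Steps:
y(I, N) = 0 (y(I, N) = (0*N)*6 = 0*6 = 0)
m = 0 (m = 0² = 0)
W = -11 (W = -7 + 2*(-2) = -7 - 4 = -11)
m*W = 0*(-11) = 0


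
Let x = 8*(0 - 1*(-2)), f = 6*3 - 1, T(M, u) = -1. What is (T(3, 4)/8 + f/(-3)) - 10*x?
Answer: -3979/24 ≈ -165.79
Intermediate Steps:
f = 17 (f = 18 - 1 = 17)
x = 16 (x = 8*(0 + 2) = 8*2 = 16)
(T(3, 4)/8 + f/(-3)) - 10*x = (-1/8 + 17/(-3)) - 10*16 = (-1*1/8 + 17*(-1/3)) - 160 = (-1/8 - 17/3) - 160 = -139/24 - 160 = -3979/24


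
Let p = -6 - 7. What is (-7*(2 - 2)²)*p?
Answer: 0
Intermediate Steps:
p = -13
(-7*(2 - 2)²)*p = -7*(2 - 2)²*(-13) = -7*0²*(-13) = -7*0*(-13) = 0*(-13) = 0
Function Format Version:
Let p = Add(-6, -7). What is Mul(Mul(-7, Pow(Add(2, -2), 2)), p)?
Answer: 0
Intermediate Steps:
p = -13
Mul(Mul(-7, Pow(Add(2, -2), 2)), p) = Mul(Mul(-7, Pow(Add(2, -2), 2)), -13) = Mul(Mul(-7, Pow(0, 2)), -13) = Mul(Mul(-7, 0), -13) = Mul(0, -13) = 0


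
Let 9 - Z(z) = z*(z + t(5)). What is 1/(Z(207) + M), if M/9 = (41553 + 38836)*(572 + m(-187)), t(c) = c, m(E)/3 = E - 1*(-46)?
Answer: 1/107757774 ≈ 9.2801e-9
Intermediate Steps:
m(E) = 138 + 3*E (m(E) = 3*(E - 1*(-46)) = 3*(E + 46) = 3*(46 + E) = 138 + 3*E)
Z(z) = 9 - z*(5 + z) (Z(z) = 9 - z*(z + 5) = 9 - z*(5 + z))
M = 107801649 (M = 9*((41553 + 38836)*(572 + (138 + 3*(-187)))) = 9*(80389*(572 + (138 - 561))) = 9*(80389*(572 - 423)) = 9*(80389*149) = 9*11977961 = 107801649)
1/(Z(207) + M) = 1/((9 - 1*207² - 5*207) + 107801649) = 1/((9 - 1*42849 - 1035) + 107801649) = 1/((9 - 42849 - 1035) + 107801649) = 1/(-43875 + 107801649) = 1/107757774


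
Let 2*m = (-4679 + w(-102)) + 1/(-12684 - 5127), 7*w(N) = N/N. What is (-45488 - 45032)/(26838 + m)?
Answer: -22571524080/6108816773 ≈ -3.6949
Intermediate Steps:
w(N) = 1/7 (w(N) = (N/N)/7 = (1/7)*1 = 1/7)
m = -583345879/249354 (m = ((-4679 + 1/7) + 1/(-12684 - 5127))/2 = (-32752/7 + 1/(-17811))/2 = (-32752/7 - 1/17811)/2 = (1/2)*(-583345879/124677) = -583345879/249354 ≈ -2339.4)
(-45488 - 45032)/(26838 + m) = (-45488 - 45032)/(26838 - 583345879/249354) = -90520/6108816773/249354 = -90520*249354/6108816773 = -22571524080/6108816773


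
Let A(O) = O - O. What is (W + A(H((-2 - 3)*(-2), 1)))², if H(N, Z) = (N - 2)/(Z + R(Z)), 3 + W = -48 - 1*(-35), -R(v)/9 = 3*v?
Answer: 256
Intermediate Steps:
R(v) = -27*v
W = -16 (W = -3 + (-48 - 1*(-35)) = -3 + (-48 + 35) = -3 - 13 = -16)
H(N, Z) = -(-2 + N)/(26*Z) (H(N, Z) = (N - 2)/(Z - 27*Z) = (-2 + N)/((-26*Z)) = (-2 + N)*(-1/(26*Z)) = -(-2 + N)/(26*Z))
A(O) = 0
(W + A(H((-2 - 3)*(-2), 1)))² = (-16 + 0)² = (-16)² = 256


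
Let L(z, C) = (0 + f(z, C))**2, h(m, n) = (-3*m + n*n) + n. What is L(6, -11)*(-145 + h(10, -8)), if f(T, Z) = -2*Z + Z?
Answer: -14399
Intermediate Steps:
f(T, Z) = -Z
h(m, n) = n + n**2 - 3*m (h(m, n) = (-3*m + n**2) + n = (n**2 - 3*m) + n = n + n**2 - 3*m)
L(z, C) = C**2 (L(z, C) = (0 - C)**2 = (-C)**2 = C**2)
L(6, -11)*(-145 + h(10, -8)) = (-11)**2*(-145 + (-8 + (-8)**2 - 3*10)) = 121*(-145 + (-8 + 64 - 30)) = 121*(-145 + 26) = 121*(-119) = -14399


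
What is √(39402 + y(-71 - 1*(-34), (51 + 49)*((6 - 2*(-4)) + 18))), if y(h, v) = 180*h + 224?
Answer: √32966 ≈ 181.57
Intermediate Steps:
y(h, v) = 224 + 180*h
√(39402 + y(-71 - 1*(-34), (51 + 49)*((6 - 2*(-4)) + 18))) = √(39402 + (224 + 180*(-71 - 1*(-34)))) = √(39402 + (224 + 180*(-71 + 34))) = √(39402 + (224 + 180*(-37))) = √(39402 + (224 - 6660)) = √(39402 - 6436) = √32966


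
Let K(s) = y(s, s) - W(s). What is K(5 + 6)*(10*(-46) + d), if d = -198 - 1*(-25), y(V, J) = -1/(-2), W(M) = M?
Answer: 13293/2 ≈ 6646.5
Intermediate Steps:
y(V, J) = ½ (y(V, J) = -1*(-½) = ½)
d = -173 (d = -198 + 25 = -173)
K(s) = ½ - s
K(5 + 6)*(10*(-46) + d) = (½ - (5 + 6))*(10*(-46) - 173) = (½ - 1*11)*(-460 - 173) = (½ - 11)*(-633) = -21/2*(-633) = 13293/2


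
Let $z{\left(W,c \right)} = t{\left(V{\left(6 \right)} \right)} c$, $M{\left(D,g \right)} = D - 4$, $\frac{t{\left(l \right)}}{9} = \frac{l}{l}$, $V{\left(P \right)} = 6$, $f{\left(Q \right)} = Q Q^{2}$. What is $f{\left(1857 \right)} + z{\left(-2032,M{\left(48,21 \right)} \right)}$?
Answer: $6403770189$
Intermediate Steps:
$f{\left(Q \right)} = Q^{3}$
$t{\left(l \right)} = 9$ ($t{\left(l \right)} = 9 \frac{l}{l} = 9 \cdot 1 = 9$)
$M{\left(D,g \right)} = -4 + D$
$z{\left(W,c \right)} = 9 c$
$f{\left(1857 \right)} + z{\left(-2032,M{\left(48,21 \right)} \right)} = 1857^{3} + 9 \left(-4 + 48\right) = 6403769793 + 9 \cdot 44 = 6403769793 + 396 = 6403770189$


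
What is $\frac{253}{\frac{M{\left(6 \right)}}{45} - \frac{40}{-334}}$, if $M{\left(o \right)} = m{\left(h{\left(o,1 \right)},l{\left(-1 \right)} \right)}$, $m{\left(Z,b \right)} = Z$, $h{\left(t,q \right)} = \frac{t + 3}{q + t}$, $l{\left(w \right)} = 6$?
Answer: $\frac{1478785}{867} \approx 1705.6$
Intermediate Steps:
$h{\left(t,q \right)} = \frac{3 + t}{q + t}$
$M{\left(o \right)} = \frac{3 + o}{1 + o}$
$\frac{253}{\frac{M{\left(6 \right)}}{45} - \frac{40}{-334}} = \frac{253}{\frac{\frac{1}{1 + 6} \left(3 + 6\right)}{45} - \frac{40}{-334}} = \frac{253}{\frac{1}{7} \cdot 9 \cdot \frac{1}{45} - - \frac{20}{167}} = \frac{253}{\frac{1}{7} \cdot 9 \cdot \frac{1}{45} + \frac{20}{167}} = \frac{253}{\frac{9}{7} \cdot \frac{1}{45} + \frac{20}{167}} = \frac{253}{\frac{1}{35} + \frac{20}{167}} = \frac{253}{\frac{867}{5845}} = 253 \cdot \frac{5845}{867} = \frac{1478785}{867}$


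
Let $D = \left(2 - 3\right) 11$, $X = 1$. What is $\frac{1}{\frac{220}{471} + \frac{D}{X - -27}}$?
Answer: $\frac{13188}{979} \approx 13.471$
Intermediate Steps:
$D = -11$ ($D = \left(-1\right) 11 = -11$)
$\frac{1}{\frac{220}{471} + \frac{D}{X - -27}} = \frac{1}{\frac{220}{471} - \frac{11}{1 - -27}} = \frac{1}{220 \cdot \frac{1}{471} - \frac{11}{1 + 27}} = \frac{1}{\frac{220}{471} - \frac{11}{28}} = \frac{1}{\frac{979}{13188}} = \frac{13188}{979}$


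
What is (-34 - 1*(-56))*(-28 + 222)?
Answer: 4268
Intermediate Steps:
(-34 - 1*(-56))*(-28 + 222) = (-34 + 56)*194 = 22*194 = 4268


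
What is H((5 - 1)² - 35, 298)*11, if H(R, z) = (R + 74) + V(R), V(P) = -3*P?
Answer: 1232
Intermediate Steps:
H(R, z) = 74 - 2*R (H(R, z) = (R + 74) - 3*R = (74 + R) - 3*R = 74 - 2*R)
H((5 - 1)² - 35, 298)*11 = (74 - 2*((5 - 1)² - 35))*11 = (74 - 2*(4² - 35))*11 = (74 - 2*(16 - 35))*11 = (74 - 2*(-19))*11 = (74 + 38)*11 = 112*11 = 1232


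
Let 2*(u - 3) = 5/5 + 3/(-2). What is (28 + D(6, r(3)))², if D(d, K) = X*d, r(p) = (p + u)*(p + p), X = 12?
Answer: 10000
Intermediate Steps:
u = 11/4 (u = 3 + (5/5 + 3/(-2))/2 = 3 + (5*(⅕) + 3*(-½))/2 = 3 + (1 - 3/2)/2 = 3 + (½)*(-½) = 3 - ¼ = 11/4 ≈ 2.7500)
r(p) = 2*p*(11/4 + p) (r(p) = (p + 11/4)*(p + p) = (11/4 + p)*(2*p) = 2*p*(11/4 + p))
D(d, K) = 12*d
(28 + D(6, r(3)))² = (28 + 12*6)² = (28 + 72)² = 100² = 10000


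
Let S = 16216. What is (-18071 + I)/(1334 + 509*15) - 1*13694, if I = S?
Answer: -122823341/8969 ≈ -13694.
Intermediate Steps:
I = 16216
(-18071 + I)/(1334 + 509*15) - 1*13694 = (-18071 + 16216)/(1334 + 509*15) - 1*13694 = -1855/(1334 + 7635) - 13694 = -1855/8969 - 13694 = -122823341/8969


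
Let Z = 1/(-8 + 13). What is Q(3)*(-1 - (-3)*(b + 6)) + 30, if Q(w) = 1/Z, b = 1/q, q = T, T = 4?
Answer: 475/4 ≈ 118.75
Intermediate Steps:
q = 4
Z = 1/5 ≈ 0.20000
b = 1/4 ≈ 0.25000
Q(w) = 5 (Q(w) = 1/(1/5) = 5)
Q(3)*(-1 - (-3)*(b + 6)) + 30 = 5*(-1 - (-3)*(1/4 + 6)) + 30 = 5*(-1 - (-3)*25/4) + 30 = 5*(-1 - 1*(-75/4)) + 30 = 5*(-1 + 75/4) + 30 = 5*(71/4) + 30 = 355/4 + 30 = 475/4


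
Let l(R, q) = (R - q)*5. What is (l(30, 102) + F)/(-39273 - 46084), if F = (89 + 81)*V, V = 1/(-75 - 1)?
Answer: 13765/3243566 ≈ 0.0042438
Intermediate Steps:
l(R, q) = -5*q + 5*R
V = -1/76 (V = 1/(-76) = -1/76 ≈ -0.013158)
F = -85/38 (F = (89 + 81)*(-1/76) = 170*(-1/76) = -85/38 ≈ -2.2368)
(l(30, 102) + F)/(-39273 - 46084) = ((-5*102 + 5*30) - 85/38)/(-39273 - 46084) = ((-510 + 150) - 85/38)/(-85357) = (-360 - 85/38)*(-1/85357) = -13765/38*(-1/85357) = 13765/3243566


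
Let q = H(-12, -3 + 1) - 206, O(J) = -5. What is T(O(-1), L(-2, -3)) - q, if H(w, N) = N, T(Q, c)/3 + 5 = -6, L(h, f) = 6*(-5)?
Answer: 175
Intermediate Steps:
L(h, f) = -30
T(Q, c) = -33 (T(Q, c) = -15 + 3*(-6) = -15 - 18 = -33)
q = -208 (q = (-3 + 1) - 206 = -2 - 206 = -208)
T(O(-1), L(-2, -3)) - q = -33 - 1*(-208) = -33 + 208 = 175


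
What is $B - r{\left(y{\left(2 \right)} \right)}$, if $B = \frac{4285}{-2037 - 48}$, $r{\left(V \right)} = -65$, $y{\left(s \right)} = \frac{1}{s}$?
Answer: $\frac{26248}{417} \approx 62.945$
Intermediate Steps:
$B = - \frac{857}{417}$ ($B = \frac{4285}{-2037 - 48} = \frac{4285}{-2085} = 4285 \left(- \frac{1}{2085}\right) = - \frac{857}{417} \approx -2.0552$)
$B - r{\left(y{\left(2 \right)} \right)} = - \frac{857}{417} - -65 = - \frac{857}{417} + 65 = \frac{26248}{417}$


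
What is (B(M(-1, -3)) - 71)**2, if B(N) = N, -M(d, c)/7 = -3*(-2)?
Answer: 12769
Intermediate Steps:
M(d, c) = -42 (M(d, c) = -(-21)*(-2) = -7*6 = -42)
(B(M(-1, -3)) - 71)**2 = (-42 - 71)**2 = (-113)**2 = 12769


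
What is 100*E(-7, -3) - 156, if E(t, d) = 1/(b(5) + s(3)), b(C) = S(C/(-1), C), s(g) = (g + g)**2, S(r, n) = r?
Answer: -4736/31 ≈ -152.77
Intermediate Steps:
s(g) = 4*g**2 (s(g) = (2*g)**2 = 4*g**2)
b(C) = -C (b(C) = C/(-1) = C*(-1) = -C)
E(t, d) = 1/31 (E(t, d) = 1/(-1*5 + 4*3**2) = 1/(-5 + 4*9) = 1/(-5 + 36) = 1/31)
100*E(-7, -3) - 156 = 100*(1/31) - 156 = 100/31 - 156 = -4736/31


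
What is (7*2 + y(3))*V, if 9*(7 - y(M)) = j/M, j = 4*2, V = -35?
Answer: -19565/27 ≈ -724.63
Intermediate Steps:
j = 8
y(M) = 7 - 8/(9*M)
(7*2 + y(3))*V = (7*2 + (7 - 8/9/3))*(-35) = (14 + (7 - 8/9*⅓))*(-35) = (14 + (7 - 8/27))*(-35) = (14 + 181/27)*(-35) = (559/27)*(-35) = -19565/27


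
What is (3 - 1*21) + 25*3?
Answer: 57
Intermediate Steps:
(3 - 1*21) + 25*3 = (3 - 21) + 75 = -18 + 75 = 57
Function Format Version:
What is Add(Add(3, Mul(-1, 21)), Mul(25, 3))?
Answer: 57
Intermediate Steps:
Add(Add(3, Mul(-1, 21)), Mul(25, 3)) = Add(Add(3, -21), 75) = Add(-18, 75) = 57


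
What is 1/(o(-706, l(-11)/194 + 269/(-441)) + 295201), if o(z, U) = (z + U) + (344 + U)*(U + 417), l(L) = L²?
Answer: 7319486916/3205594660608313 ≈ 2.2833e-6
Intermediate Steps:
o(z, U) = U + z + (344 + U)*(417 + U) (o(z, U) = (U + z) + (344 + U)*(417 + U) = U + z + (344 + U)*(417 + U))
1/(o(-706, l(-11)/194 + 269/(-441)) + 295201) = 1/((143448 - 706 + ((-11)²/194 + 269/(-441))² + 762*((-11)²/194 + 269/(-441))) + 295201) = 1/((143448 - 706 + (121*(1/194) + 269*(-1/441))² + 762*(121*(1/194) + 269*(-1/441))) + 295201) = 1/((143448 - 706 + (121/194 - 269/441)² + 762*(121/194 - 269/441)) + 295201) = 1/((143448 - 706 + (1175/85554)² + 762*(1175/85554)) + 295201) = 1/((143448 - 706 + 1380625/7319486916 + 149225/14259) + 295201) = 1/(1044874803518197/7319486916 + 295201) = 1/(3205594660608313/7319486916) = 7319486916/3205594660608313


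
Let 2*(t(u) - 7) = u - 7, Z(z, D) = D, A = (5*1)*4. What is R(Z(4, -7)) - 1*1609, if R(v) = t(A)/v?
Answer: -22553/14 ≈ -1610.9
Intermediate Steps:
A = 20 (A = 5*4 = 20)
t(u) = 7/2 + u/2 (t(u) = 7 + (u - 7)/2 = 7 + (-7 + u)/2 = 7 + (-7/2 + u/2) = 7/2 + u/2)
R(v) = 27/(2*v) (R(v) = (7/2 + (1/2)*20)/v = (7/2 + 10)/v = 27/(2*v))
R(Z(4, -7)) - 1*1609 = (27/2)/(-7) - 1*1609 = (27/2)*(-1/7) - 1609 = -27/14 - 1609 = -22553/14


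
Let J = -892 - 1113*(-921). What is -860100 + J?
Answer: 164081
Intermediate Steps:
J = 1024181 (J = -892 + 1025073 = 1024181)
-860100 + J = -860100 + 1024181 = 164081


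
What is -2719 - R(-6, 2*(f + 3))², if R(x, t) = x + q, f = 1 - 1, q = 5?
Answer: -2720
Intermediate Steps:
f = 0
R(x, t) = 5 + x (R(x, t) = x + 5 = 5 + x)
-2719 - R(-6, 2*(f + 3))² = -2719 - (5 - 6)² = -2719 - 1*(-1)² = -2719 - 1*1 = -2719 - 1 = -2720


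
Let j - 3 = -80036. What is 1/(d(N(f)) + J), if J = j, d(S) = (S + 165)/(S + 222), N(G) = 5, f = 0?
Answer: -227/18167321 ≈ -1.2495e-5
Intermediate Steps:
j = -80033 (j = 3 - 80036 = -80033)
d(S) = (165 + S)/(222 + S)
J = -80033
1/(d(N(f)) + J) = 1/((165 + 5)/(222 + 5) - 80033) = 1/(170/227 - 80033) = 1/(-18167321/227) = -227/18167321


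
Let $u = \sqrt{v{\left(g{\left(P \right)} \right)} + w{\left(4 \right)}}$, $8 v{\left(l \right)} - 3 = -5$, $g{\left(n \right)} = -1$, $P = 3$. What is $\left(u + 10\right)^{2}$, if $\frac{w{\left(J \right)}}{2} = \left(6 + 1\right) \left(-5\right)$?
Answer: $\frac{\left(20 + i \sqrt{281}\right)^{2}}{4} \approx 29.75 + 167.63 i$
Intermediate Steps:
$w{\left(J \right)} = -70$ ($w{\left(J \right)} = 2 \left(6 + 1\right) \left(-5\right) = 2 \cdot 7 \left(-5\right) = 2 \left(-35\right) = -70$)
$v{\left(l \right)} = - \frac{1}{4}$ ($v{\left(l \right)} = \frac{3}{8} + \frac{1}{8} \left(-5\right) = \frac{3}{8} - \frac{5}{8} = - \frac{1}{4}$)
$u = \frac{i \sqrt{281}}{2}$ ($u = \sqrt{- \frac{1}{4} - 70} = \sqrt{- \frac{281}{4}} = \frac{i \sqrt{281}}{2} \approx 8.3815 i$)
$\left(u + 10\right)^{2} = \left(\frac{i \sqrt{281}}{2} + 10\right)^{2} = \left(10 + \frac{i \sqrt{281}}{2}\right)^{2}$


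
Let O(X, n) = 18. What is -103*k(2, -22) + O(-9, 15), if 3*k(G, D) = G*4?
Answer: -770/3 ≈ -256.67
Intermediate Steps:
k(G, D) = 4*G/3 (k(G, D) = (G*4)/3 = (4*G)/3 = 4*G/3)
-103*k(2, -22) + O(-9, 15) = -412*2/3 + 18 = -103*8/3 + 18 = -824/3 + 18 = -770/3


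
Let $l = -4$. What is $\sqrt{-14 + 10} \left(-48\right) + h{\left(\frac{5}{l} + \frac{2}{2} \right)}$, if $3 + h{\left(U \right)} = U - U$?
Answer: $-3 - 96 i \approx -3.0 - 96.0 i$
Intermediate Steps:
$h{\left(U \right)} = -3$ ($h{\left(U \right)} = -3 + \left(U - U\right) = -3 + 0 = -3$)
$\sqrt{-14 + 10} \left(-48\right) + h{\left(\frac{5}{l} + \frac{2}{2} \right)} = \sqrt{-14 + 10} \left(-48\right) - 3 = \sqrt{-4} \left(-48\right) - 3 = 2 i \left(-48\right) - 3 = - 96 i - 3 = -3 - 96 i$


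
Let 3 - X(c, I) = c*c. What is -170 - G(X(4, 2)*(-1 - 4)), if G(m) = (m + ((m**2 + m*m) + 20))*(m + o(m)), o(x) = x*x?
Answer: -36615320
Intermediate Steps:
o(x) = x**2
X(c, I) = 3 - c**2 (X(c, I) = 3 - c*c = 3 - c**2)
G(m) = (m + m**2)*(20 + m + 2*m**2) (G(m) = (m + ((m**2 + m*m) + 20))*(m + m**2) = (m + ((m**2 + m**2) + 20))*(m + m**2) = (m + (2*m**2 + 20))*(m + m**2) = (m + (20 + 2*m**2))*(m + m**2) = (20 + m + 2*m**2)*(m + m**2) = (m + m**2)*(20 + m + 2*m**2))
-170 - G(X(4, 2)*(-1 - 4)) = -170 - (3 - 1*4**2)*(-1 - 4)*(20 + 2*((3 - 1*4**2)*(-1 - 4))**3 + 3*((3 - 1*4**2)*(-1 - 4))**2 + 21*((3 - 1*4**2)*(-1 - 4))) = -170 - (3 - 1*16)*(-5)*(20 + 2*((3 - 1*16)*(-5))**3 + 3*((3 - 1*16)*(-5))**2 + 21*((3 - 1*16)*(-5))) = -170 - (3 - 16)*(-5)*(20 + 2*((3 - 16)*(-5))**3 + 3*((3 - 16)*(-5))**2 + 21*((3 - 16)*(-5))) = -170 - (-13*(-5))*(20 + 2*(-13*(-5))**3 + 3*(-13*(-5))**2 + 21*(-13*(-5))) = -170 - 65*(20 + 2*65**3 + 3*65**2 + 21*65) = -170 - 65*(20 + 2*274625 + 3*4225 + 1365) = -170 - 65*(20 + 549250 + 12675 + 1365) = -170 - 65*563310 = -170 - 1*36615150 = -170 - 36615150 = -36615320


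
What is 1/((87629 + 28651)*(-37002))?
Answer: -1/4302592560 ≈ -2.3242e-10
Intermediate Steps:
1/((87629 + 28651)*(-37002)) = -1/37002/116280 = (1/116280)*(-1/37002) = -1/4302592560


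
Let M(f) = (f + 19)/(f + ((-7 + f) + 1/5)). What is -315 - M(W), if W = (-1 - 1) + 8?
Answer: -8315/26 ≈ -319.81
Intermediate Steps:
W = 6 (W = -2 + 8 = 6)
M(f) = (19 + f)/(-34/5 + 2*f) (M(f) = (19 + f)/(f + ((-7 + f) + ⅕)) = (19 + f)/(f + (-34/5 + f)) = (19 + f)/(-34/5 + 2*f))
-315 - M(W) = -315 - 5*(19 + 6)/(2*(-17 + 5*6)) = -315 - 5*25/(2*(-17 + 30)) = -315 - 5*25/(2*13) = -315 - 1*125/26 = -315 - 125/26 = -8315/26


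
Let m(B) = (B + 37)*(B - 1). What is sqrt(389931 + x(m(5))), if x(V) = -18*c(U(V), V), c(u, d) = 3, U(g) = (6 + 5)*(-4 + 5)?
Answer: sqrt(389877) ≈ 624.40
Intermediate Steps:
m(B) = (-1 + B)*(37 + B) (m(B) = (37 + B)*(-1 + B) = (-1 + B)*(37 + B))
U(g) = 11 (U(g) = 11*1 = 11)
x(V) = -54 (x(V) = -18*3 = -54)
sqrt(389931 + x(m(5))) = sqrt(389931 - 54) = sqrt(389877)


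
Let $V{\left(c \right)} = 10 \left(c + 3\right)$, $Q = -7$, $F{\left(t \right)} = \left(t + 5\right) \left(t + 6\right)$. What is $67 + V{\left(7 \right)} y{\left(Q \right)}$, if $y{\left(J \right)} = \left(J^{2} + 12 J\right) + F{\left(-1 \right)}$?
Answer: $-1433$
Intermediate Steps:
$F{\left(t \right)} = \left(5 + t\right) \left(6 + t\right)$
$V{\left(c \right)} = 30 + 10 c$ ($V{\left(c \right)} = 10 \left(3 + c\right) = 30 + 10 c$)
$y{\left(J \right)} = 20 + J^{2} + 12 J$ ($y{\left(J \right)} = \left(J^{2} + 12 J\right) + \left(30 + \left(-1\right)^{2} + 11 \left(-1\right)\right) = \left(J^{2} + 12 J\right) + \left(30 + 1 - 11\right) = \left(J^{2} + 12 J\right) + 20 = 20 + J^{2} + 12 J$)
$67 + V{\left(7 \right)} y{\left(Q \right)} = 67 + \left(30 + 10 \cdot 7\right) \left(20 + \left(-7\right)^{2} + 12 \left(-7\right)\right) = 67 + \left(30 + 70\right) \left(20 + 49 - 84\right) = 67 + 100 \left(-15\right) = 67 - 1500 = -1433$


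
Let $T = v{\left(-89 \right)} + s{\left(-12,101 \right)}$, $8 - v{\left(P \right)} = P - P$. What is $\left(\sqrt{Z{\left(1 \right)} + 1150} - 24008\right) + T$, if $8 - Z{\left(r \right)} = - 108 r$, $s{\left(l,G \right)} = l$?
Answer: $-24012 + \sqrt{1266} \approx -23976.0$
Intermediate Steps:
$v{\left(P \right)} = 8$ ($v{\left(P \right)} = 8 - \left(P - P\right) = 8 - 0 = 8 + 0 = 8$)
$Z{\left(r \right)} = 8 + 108 r$ ($Z{\left(r \right)} = 8 - - 108 r = 8 + 108 r$)
$T = -4$ ($T = 8 - 12 = -4$)
$\left(\sqrt{Z{\left(1 \right)} + 1150} - 24008\right) + T = \left(\sqrt{\left(8 + 108 \cdot 1\right) + 1150} - 24008\right) - 4 = \left(\sqrt{\left(8 + 108\right) + 1150} - 24008\right) - 4 = \left(\sqrt{116 + 1150} - 24008\right) - 4 = \left(\sqrt{1266} - 24008\right) - 4 = \left(-24008 + \sqrt{1266}\right) - 4 = -24012 + \sqrt{1266}$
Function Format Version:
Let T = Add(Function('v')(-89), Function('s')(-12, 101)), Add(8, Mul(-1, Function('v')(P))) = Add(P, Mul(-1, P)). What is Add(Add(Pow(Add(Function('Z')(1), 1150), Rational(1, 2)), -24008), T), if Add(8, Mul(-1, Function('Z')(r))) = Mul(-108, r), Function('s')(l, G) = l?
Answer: Add(-24012, Pow(1266, Rational(1, 2))) ≈ -23976.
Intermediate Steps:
Function('v')(P) = 8 (Function('v')(P) = Add(8, Mul(-1, Add(P, Mul(-1, P)))) = Add(8, Mul(-1, 0)) = Add(8, 0) = 8)
Function('Z')(r) = Add(8, Mul(108, r)) (Function('Z')(r) = Add(8, Mul(-1, Mul(-108, r))) = Add(8, Mul(108, r)))
T = -4 (T = Add(8, -12) = -4)
Add(Add(Pow(Add(Function('Z')(1), 1150), Rational(1, 2)), -24008), T) = Add(Add(Pow(Add(Add(8, Mul(108, 1)), 1150), Rational(1, 2)), -24008), -4) = Add(Add(Pow(Add(Add(8, 108), 1150), Rational(1, 2)), -24008), -4) = Add(Add(Pow(Add(116, 1150), Rational(1, 2)), -24008), -4) = Add(Add(Pow(1266, Rational(1, 2)), -24008), -4) = Add(Add(-24008, Pow(1266, Rational(1, 2))), -4) = Add(-24012, Pow(1266, Rational(1, 2)))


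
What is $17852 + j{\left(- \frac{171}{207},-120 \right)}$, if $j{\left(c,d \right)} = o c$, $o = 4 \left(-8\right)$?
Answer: $\frac{411204}{23} \approx 17878.0$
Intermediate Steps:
$o = -32$
$j{\left(c,d \right)} = - 32 c$
$17852 + j{\left(- \frac{171}{207},-120 \right)} = 17852 - 32 \left(- \frac{171}{207}\right) = 17852 - 32 \left(\left(-171\right) \frac{1}{207}\right) = 17852 - - \frac{608}{23} = 17852 + \frac{608}{23} = \frac{411204}{23}$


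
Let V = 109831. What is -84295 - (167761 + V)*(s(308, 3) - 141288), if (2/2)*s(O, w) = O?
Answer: 39134835865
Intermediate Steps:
s(O, w) = O
-84295 - (167761 + V)*(s(308, 3) - 141288) = -84295 - (167761 + 109831)*(308 - 141288) = -84295 - 277592*(-140980) = -84295 - 1*(-39134920160) = -84295 + 39134920160 = 39134835865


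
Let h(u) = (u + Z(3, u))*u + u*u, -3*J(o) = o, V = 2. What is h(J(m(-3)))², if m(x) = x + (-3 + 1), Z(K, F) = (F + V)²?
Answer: 570025/729 ≈ 781.93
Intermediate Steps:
Z(K, F) = (2 + F)² (Z(K, F) = (F + 2)² = (2 + F)²)
m(x) = -2 + x (m(x) = x - 2 = -2 + x)
J(o) = -o/3
h(u) = u² + u*(u + (2 + u)²) (h(u) = (u + (2 + u)²)*u + u*u = u*(u + (2 + u)²) + u² = u² + u*(u + (2 + u)²))
h(J(m(-3)))² = ((-(-2 - 3)/3)*((2 - (-2 - 3)/3)² + 2*(-(-2 - 3)/3)))² = ((-⅓*(-5))*((2 - ⅓*(-5))² + 2*(-⅓*(-5))))² = (5*((2 + 5/3)² + 2*(5/3))/3)² = (5*((11/3)² + 10/3)/3)² = (5*(121/9 + 10/3)/3)² = ((5/3)*(151/9))² = (755/27)² = 570025/729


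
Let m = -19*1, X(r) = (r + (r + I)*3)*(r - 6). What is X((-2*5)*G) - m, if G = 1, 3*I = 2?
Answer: 627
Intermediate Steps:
I = ⅔ (I = (⅓)*2 = ⅔ ≈ 0.66667)
X(r) = (-6 + r)*(2 + 4*r) (X(r) = (r + (r + ⅔)*3)*(r - 6) = (r + (⅔ + r)*3)*(-6 + r) = (r + (2 + 3*r))*(-6 + r) = (2 + 4*r)*(-6 + r) = (-6 + r)*(2 + 4*r))
m = -19
X((-2*5)*G) - m = (-12 - 22*(-2*5) + 4*(-2*5*1)²) - 1*(-19) = (-12 - (-220) + 4*(-10*1)²) + 19 = (-12 - 22*(-10) + 4*(-10)²) + 19 = (-12 + 220 + 4*100) + 19 = (-12 + 220 + 400) + 19 = 608 + 19 = 627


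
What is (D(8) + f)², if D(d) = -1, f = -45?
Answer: 2116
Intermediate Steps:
(D(8) + f)² = (-1 - 45)² = (-46)² = 2116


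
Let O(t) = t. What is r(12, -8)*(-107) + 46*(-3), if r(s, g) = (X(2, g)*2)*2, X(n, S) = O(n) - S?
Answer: -4418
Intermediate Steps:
X(n, S) = n - S
r(s, g) = 8 - 4*g (r(s, g) = ((2 - g)*2)*2 = (4 - 2*g)*2 = 8 - 4*g)
r(12, -8)*(-107) + 46*(-3) = (8 - 4*(-8))*(-107) + 46*(-3) = (8 + 32)*(-107) - 138 = 40*(-107) - 138 = -4280 - 138 = -4418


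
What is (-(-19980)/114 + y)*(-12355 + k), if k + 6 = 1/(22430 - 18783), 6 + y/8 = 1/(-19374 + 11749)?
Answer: -831154813237468/528359125 ≈ -1.5731e+6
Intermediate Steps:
y = -366008/7625 (y = -48 + 8/(-19374 + 11749) = -48 + 8/(-7625) = -48 + 8*(-1/7625) = -48 - 8/7625 = -366008/7625 ≈ -48.001)
k = -21881/3647 (k = -6 + 1/(22430 - 18783) = -6 + 1/3647 = -21881/3647 ≈ -5.9997)
(-(-19980)/114 + y)*(-12355 + k) = (-(-19980)/114 - 366008/7625)*(-12355 - 21881/3647) = (-(-19980)/114 - 366008/7625)*(-45080566/3647) = (-30*(-111/19) - 366008/7625)*(-45080566/3647) = (3330/19 - 366008/7625)*(-45080566/3647) = (18437098/144875)*(-45080566/3647) = -831154813237468/528359125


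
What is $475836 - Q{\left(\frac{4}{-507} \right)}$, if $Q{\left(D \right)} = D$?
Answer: $\frac{241248856}{507} \approx 4.7584 \cdot 10^{5}$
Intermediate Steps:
$475836 - Q{\left(\frac{4}{-507} \right)} = 475836 - \frac{4}{-507} = 475836 - 4 \left(- \frac{1}{507}\right) = 475836 - - \frac{4}{507} = 475836 + \frac{4}{507} = \frac{241248856}{507}$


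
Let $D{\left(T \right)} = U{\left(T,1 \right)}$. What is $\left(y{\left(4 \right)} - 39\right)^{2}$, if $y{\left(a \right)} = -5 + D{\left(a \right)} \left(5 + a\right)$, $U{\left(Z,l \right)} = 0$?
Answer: $1936$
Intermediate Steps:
$D{\left(T \right)} = 0$
$y{\left(a \right)} = -5$ ($y{\left(a \right)} = -5 + 0 \left(5 + a\right) = -5 + 0 = -5$)
$\left(y{\left(4 \right)} - 39\right)^{2} = \left(-5 - 39\right)^{2} = \left(-44\right)^{2} = 1936$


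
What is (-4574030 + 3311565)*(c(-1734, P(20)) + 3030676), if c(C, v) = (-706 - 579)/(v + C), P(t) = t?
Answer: -6557975375314285/1714 ≈ -3.8261e+12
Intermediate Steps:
c(C, v) = -1285/(C + v)
(-4574030 + 3311565)*(c(-1734, P(20)) + 3030676) = (-4574030 + 3311565)*(-1285/(-1734 + 20) + 3030676) = -1262465*(-1285/(-1714) + 3030676) = -1262465*(-1285*(-1/1714) + 3030676) = -1262465*(1285/1714 + 3030676) = -1262465*5194579949/1714 = -6557975375314285/1714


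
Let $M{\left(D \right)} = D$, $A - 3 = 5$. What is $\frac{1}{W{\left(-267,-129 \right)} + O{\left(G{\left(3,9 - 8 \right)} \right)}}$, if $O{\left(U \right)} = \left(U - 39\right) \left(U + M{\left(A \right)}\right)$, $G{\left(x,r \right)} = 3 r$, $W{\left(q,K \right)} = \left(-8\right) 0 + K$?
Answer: $- \frac{1}{525} \approx -0.0019048$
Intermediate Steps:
$A = 8$ ($A = 3 + 5 = 8$)
$W{\left(q,K \right)} = K$ ($W{\left(q,K \right)} = 0 + K = K$)
$O{\left(U \right)} = \left(-39 + U\right) \left(8 + U\right)$ ($O{\left(U \right)} = \left(U - 39\right) \left(U + 8\right) = \left(-39 + U\right) \left(8 + U\right)$)
$\frac{1}{W{\left(-267,-129 \right)} + O{\left(G{\left(3,9 - 8 \right)} \right)}} = \frac{1}{-129 - \left(312 - 9 \left(9 - 8\right)^{2} + 31 \cdot 3 \left(9 - 8\right)\right)} = \frac{1}{-129 - \left(312 - 9 + 31 \cdot 3 \cdot 1\right)} = \frac{1}{-129 - \left(405 - 9\right)} = \frac{1}{-129 - 396} = \frac{1}{-525} = - \frac{1}{525}$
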